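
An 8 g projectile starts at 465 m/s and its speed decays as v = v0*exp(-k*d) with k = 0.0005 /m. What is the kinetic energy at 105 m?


v = v0*exp(-k*d) = 465*exp(-0.0005*105) = 441.217 m/s
E = 0.5*m*v^2 = 0.5*0.008*441.217^2 = 778.7 J

778.7 J


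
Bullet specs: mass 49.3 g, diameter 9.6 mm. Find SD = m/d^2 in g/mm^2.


SD = m/d^2 = 49.3/9.6^2 = 0.5349 g/mm^2

0.5349 g/mm^2


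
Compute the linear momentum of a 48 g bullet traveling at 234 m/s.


p = m*v = 0.048*234 = 11.23 kg·m/s

11.23 kg·m/s


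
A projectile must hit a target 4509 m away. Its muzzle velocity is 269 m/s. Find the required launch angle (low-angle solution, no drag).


sin(2*theta) = R*g/v0^2 = 4509*9.81/269^2 = 0.611286, theta = arcsin(0.611286)/2 = 18.84°

18.84 degrees


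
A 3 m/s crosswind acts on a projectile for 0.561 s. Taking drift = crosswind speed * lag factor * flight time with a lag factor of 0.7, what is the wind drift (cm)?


drift = v_wind * lag * t = 3 * 0.7 * 0.561 = 1.1781 m ≈ 117.8 cm

117.8 cm


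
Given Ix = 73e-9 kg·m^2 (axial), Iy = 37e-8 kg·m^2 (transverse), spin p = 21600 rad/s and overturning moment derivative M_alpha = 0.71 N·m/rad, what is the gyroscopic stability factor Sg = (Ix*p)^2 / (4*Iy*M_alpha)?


Sg = Ix^2 * p^2 / (4 * Iy * M_alpha) = (73e-9)^2 * 21600^2 / (4 * 37e-8 * 0.71) = 2.366

2.366


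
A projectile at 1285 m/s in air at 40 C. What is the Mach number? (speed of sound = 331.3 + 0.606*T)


a = 331.3 + 0.606*(40) = 355.54 m/s
M = v/a = 1285/355.54 = 3.614

3.614


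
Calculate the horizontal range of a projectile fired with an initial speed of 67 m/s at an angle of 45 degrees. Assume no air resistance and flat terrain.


R = v0^2 * sin(2*theta) / g = 67^2 * sin(2*45°) / 9.81 = 457.6 m

457.6 m


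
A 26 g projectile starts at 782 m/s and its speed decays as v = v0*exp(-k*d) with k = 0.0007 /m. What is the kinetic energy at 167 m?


v = v0*exp(-k*d) = 782*exp(-0.0007*167) = 695.725 m/s
E = 0.5*m*v^2 = 0.5*0.026*695.725^2 = 6292 J

6292 J


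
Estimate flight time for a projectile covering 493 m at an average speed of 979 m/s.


t = d/v = 493/979 = 0.5036 s

0.5036 s


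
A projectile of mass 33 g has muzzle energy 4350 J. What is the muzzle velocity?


v = sqrt(2*E/m) = sqrt(2*4350/0.033) = 513.5 m/s

513.5 m/s


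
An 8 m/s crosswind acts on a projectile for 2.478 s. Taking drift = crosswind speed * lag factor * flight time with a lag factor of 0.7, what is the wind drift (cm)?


drift = v_wind * lag * t = 8 * 0.7 * 2.478 = 13.8768 m ≈ 1388 cm

1388 cm


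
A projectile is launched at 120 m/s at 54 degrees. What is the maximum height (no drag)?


H = (v0*sin(theta))^2 / (2g) = (120*sin(54°))^2 / (2*9.81) = 480.4 m

480.4 m


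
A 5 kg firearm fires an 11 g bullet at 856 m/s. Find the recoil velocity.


v_recoil = m_p * v_p / m_gun = 0.011 * 856 / 5 = 1.883 m/s

1.883 m/s


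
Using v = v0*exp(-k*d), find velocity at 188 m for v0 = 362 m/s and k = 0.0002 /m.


v = v0*exp(-k*d) = 362*exp(-0.0002*188) = 348.6 m/s

348.6 m/s


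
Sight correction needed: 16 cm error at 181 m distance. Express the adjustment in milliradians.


1 mrad subtends 1 cm per 10 m of range, so adj = error_cm / (dist_m / 10) = 16 / (181/10) = 0.884 mrad

0.884 mrad


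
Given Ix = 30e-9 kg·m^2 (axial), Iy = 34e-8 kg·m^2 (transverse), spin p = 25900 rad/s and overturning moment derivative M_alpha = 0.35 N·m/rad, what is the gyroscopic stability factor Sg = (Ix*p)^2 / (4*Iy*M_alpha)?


Sg = Ix^2 * p^2 / (4 * Iy * M_alpha) = (30e-9)^2 * 25900^2 / (4 * 34e-8 * 0.35) = 1.268

1.268


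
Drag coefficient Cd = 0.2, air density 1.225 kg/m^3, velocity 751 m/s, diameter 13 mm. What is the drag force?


A = pi*(d/2)^2 = pi*(13/2000)^2 = 1.32732e-04 m^2
Fd = 0.5*Cd*rho*A*v^2 = 0.5*0.2*1.225*1.32732e-04*751^2 = 9.17 N

9.17 N


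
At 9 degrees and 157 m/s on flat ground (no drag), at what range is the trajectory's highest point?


R = v0^2*sin(2*theta)/g = 157^2*sin(2*9°)/9.81 = 776.449 m
apex_dist = R/2 = 776.449/2 = 388.2 m

388.2 m


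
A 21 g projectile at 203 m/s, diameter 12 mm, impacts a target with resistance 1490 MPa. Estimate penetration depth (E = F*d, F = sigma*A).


A = pi*(d/2)^2 = pi*(12/2)^2 = 113.097 mm^2
E = 0.5*m*v^2 = 0.5*0.021*203^2 = 432.695 J
depth = E/(sigma*A) = 432.695 J / (1490 MPa * 113.097 mm^2) = 432.695/(1490 * 113.097) m = 0.00256769 m ≈ 2.568 mm

2.568 mm


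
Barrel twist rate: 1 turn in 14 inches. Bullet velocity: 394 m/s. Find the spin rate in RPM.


twist_m = 14*0.0254 = 0.3556 m
spin = v/twist = 394/0.3556 = 1107.987 rev/s
RPM = spin*60 = 1107.987*60 ≈ 66479 RPM

66479 RPM


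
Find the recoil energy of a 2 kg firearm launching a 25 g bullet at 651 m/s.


v_r = m_p*v_p/m_gun = 0.025*651/2 = 8.1375 m/s, E_r = 0.5*m_gun*v_r^2 = 0.5*2*8.1375^2 = 66.22 J

66.22 J


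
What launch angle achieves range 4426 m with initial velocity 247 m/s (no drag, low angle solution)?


sin(2*theta) = R*g/v0^2 = 4426*9.81/247^2 = 0.711683, theta = arcsin(0.711683)/2 = 22.69°

22.69 degrees


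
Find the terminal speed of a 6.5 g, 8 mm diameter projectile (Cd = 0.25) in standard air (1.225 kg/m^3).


A = pi*(d/2)^2 = pi*(8/2000)^2 = 5.02655e-05 m^2
vt = sqrt(2mg/(Cd*rho*A)) = sqrt(2*0.0065*9.81/(0.25 * 1.225 * 5.02655e-05)) = 91.02 m/s

91.02 m/s


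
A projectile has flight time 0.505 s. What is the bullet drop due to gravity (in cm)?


drop = 0.5*g*t^2 = 0.5*9.81*0.505^2 = 1.2509 m ≈ 125.1 cm

125.1 cm


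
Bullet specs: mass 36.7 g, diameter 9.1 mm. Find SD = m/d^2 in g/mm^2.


SD = m/d^2 = 36.7/9.1^2 = 0.4432 g/mm^2

0.4432 g/mm^2


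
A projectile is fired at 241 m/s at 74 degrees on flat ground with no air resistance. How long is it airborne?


T = 2*v0*sin(theta)/g = 2*241*sin(74°)/9.81 = 47.23 s

47.23 s


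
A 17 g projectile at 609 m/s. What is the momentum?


p = m*v = 0.017*609 = 10.35 kg·m/s

10.35 kg·m/s


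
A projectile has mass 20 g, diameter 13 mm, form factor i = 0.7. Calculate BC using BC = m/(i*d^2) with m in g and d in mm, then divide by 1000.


BC = m/(i*d^2*1000) = 20/(0.7 * 13^2 * 1000) = 0.0001691

0.0001691


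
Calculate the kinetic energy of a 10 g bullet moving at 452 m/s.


E = 0.5*m*v^2 = 0.5*0.01*452^2 = 1022 J

1022 J


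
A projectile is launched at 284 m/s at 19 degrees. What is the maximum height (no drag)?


H = (v0*sin(theta))^2 / (2g) = (284*sin(19°))^2 / (2*9.81) = 435.7 m

435.7 m


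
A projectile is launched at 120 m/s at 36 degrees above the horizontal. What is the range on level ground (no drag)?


R = v0^2 * sin(2*theta) / g = 120^2 * sin(2*36°) / 9.81 = 1396 m

1396 m


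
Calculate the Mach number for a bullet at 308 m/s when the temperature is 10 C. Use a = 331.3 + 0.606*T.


a = 331.3 + 0.606*(10) = 337.36 m/s
M = v/a = 308/337.36 = 0.913

0.913


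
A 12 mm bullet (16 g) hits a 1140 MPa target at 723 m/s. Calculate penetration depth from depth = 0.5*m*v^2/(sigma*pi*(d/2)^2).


A = pi*(d/2)^2 = pi*(12/2)^2 = 113.097 mm^2
E = 0.5*m*v^2 = 0.5*0.016*723^2 = 4181.83 J
depth = E/(sigma*A) = 4181.83 J / (1140 MPa * 113.097 mm^2) = 4181.83/(1140 * 113.097) m = 0.0324347 m ≈ 32.43 mm

32.43 mm


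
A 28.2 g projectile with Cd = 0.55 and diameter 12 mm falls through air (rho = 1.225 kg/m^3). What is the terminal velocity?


A = pi*(d/2)^2 = pi*(12/2000)^2 = 1.13097e-04 m^2
vt = sqrt(2mg/(Cd*rho*A)) = sqrt(2*0.0282*9.81/(0.55 * 1.225 * 1.13097e-04)) = 85.21 m/s

85.21 m/s


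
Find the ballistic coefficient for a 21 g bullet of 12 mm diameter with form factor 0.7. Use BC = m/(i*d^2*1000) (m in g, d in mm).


BC = m/(i*d^2*1000) = 21/(0.7 * 12^2 * 1000) = 0.0002083

0.0002083


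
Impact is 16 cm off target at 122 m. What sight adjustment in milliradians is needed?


1 mrad subtends 1 cm per 10 m of range, so adj = error_cm / (dist_m / 10) = 16 / (122/10) = 1.311 mrad

1.311 mrad


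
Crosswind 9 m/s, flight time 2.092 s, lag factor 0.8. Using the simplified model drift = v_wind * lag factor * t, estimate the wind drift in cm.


drift = v_wind * lag * t = 9 * 0.8 * 2.092 = 15.0624 m ≈ 1506 cm

1506 cm


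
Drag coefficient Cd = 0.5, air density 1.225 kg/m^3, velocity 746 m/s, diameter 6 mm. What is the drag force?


A = pi*(d/2)^2 = pi*(6/2000)^2 = 2.82743e-05 m^2
Fd = 0.5*Cd*rho*A*v^2 = 0.5*0.5*1.225*2.82743e-05*746^2 = 4.819 N

4.819 N


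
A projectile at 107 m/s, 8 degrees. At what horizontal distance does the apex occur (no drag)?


R = v0^2*sin(2*theta)/g = 107^2*sin(2*8°)/9.81 = 321.689 m
apex_dist = R/2 = 321.689/2 = 160.8 m

160.8 m


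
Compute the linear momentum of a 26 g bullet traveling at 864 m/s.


p = m*v = 0.026*864 = 22.46 kg·m/s

22.46 kg·m/s


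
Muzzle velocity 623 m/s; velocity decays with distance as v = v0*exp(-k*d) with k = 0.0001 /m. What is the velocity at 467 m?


v = v0*exp(-k*d) = 623*exp(-0.0001*467) = 594.6 m/s

594.6 m/s


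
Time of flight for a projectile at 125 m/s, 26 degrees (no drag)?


T = 2*v0*sin(theta)/g = 2*125*sin(26°)/9.81 = 11.17 s

11.17 s


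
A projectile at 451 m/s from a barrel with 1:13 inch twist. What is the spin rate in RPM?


twist_m = 13*0.0254 = 0.3302 m
spin = v/twist = 451/0.3302 = 1365.839 rev/s
RPM = spin*60 = 1365.839*60 ≈ 81950 RPM

81950 RPM


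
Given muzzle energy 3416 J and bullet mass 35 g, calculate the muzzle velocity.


v = sqrt(2*E/m) = sqrt(2*3416/0.035) = 441.8 m/s

441.8 m/s


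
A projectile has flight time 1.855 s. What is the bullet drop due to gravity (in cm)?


drop = 0.5*g*t^2 = 0.5*9.81*1.855^2 = 16.8782 m ≈ 1688 cm

1688 cm


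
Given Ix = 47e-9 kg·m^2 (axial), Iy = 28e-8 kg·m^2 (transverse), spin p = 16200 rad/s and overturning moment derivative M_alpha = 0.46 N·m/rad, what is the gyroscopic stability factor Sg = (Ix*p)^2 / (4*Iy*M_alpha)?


Sg = Ix^2 * p^2 / (4 * Iy * M_alpha) = (47e-9)^2 * 16200^2 / (4 * 28e-8 * 0.46) = 1.125

1.125


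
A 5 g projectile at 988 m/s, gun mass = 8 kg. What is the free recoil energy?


v_r = m_p*v_p/m_gun = 0.005*988/8 = 0.6175 m/s, E_r = 0.5*m_gun*v_r^2 = 0.5*8*0.6175^2 = 1.525 J

1.525 J


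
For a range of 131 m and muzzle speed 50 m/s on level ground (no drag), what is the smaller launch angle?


sin(2*theta) = R*g/v0^2 = 131*9.81/50^2 = 0.514044, theta = arcsin(0.514044)/2 = 15.47°

15.47 degrees


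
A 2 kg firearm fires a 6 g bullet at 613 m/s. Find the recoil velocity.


v_recoil = m_p * v_p / m_gun = 0.006 * 613 / 2 = 1.839 m/s

1.839 m/s


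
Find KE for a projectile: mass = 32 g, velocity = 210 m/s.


E = 0.5*m*v^2 = 0.5*0.032*210^2 = 705.6 J

705.6 J


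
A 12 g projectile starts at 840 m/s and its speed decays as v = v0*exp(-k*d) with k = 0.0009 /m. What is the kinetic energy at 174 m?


v = v0*exp(-k*d) = 840*exp(-0.0009*174) = 718.239 m/s
E = 0.5*m*v^2 = 0.5*0.012*718.239^2 = 3095 J

3095 J


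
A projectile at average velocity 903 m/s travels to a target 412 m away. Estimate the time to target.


t = d/v = 412/903 = 0.4563 s

0.4563 s


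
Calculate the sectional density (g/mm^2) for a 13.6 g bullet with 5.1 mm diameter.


SD = m/d^2 = 13.6/5.1^2 = 0.5229 g/mm^2

0.5229 g/mm^2


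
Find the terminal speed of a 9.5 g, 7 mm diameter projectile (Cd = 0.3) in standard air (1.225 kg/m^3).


A = pi*(d/2)^2 = pi*(7/2000)^2 = 3.84845e-05 m^2
vt = sqrt(2mg/(Cd*rho*A)) = sqrt(2*0.0095*9.81/(0.3 * 1.225 * 3.84845e-05)) = 114.8 m/s

114.8 m/s


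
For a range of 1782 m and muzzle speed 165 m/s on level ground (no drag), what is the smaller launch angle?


sin(2*theta) = R*g/v0^2 = 1782*9.81/165^2 = 0.642109, theta = arcsin(0.642109)/2 = 19.97°

19.97 degrees


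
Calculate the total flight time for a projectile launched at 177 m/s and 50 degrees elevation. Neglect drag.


T = 2*v0*sin(theta)/g = 2*177*sin(50°)/9.81 = 27.64 s

27.64 s


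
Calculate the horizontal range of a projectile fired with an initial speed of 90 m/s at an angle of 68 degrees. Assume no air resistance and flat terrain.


R = v0^2 * sin(2*theta) / g = 90^2 * sin(2*68°) / 9.81 = 573.6 m

573.6 m


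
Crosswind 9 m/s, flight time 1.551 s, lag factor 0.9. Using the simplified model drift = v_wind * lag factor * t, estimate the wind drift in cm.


drift = v_wind * lag * t = 9 * 0.9 * 1.551 = 12.5631 m ≈ 1256 cm

1256 cm


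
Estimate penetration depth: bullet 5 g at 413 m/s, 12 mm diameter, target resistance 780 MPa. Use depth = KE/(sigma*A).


A = pi*(d/2)^2 = pi*(12/2)^2 = 113.097 mm^2
E = 0.5*m*v^2 = 0.5*0.005*413^2 = 426.423 J
depth = E/(sigma*A) = 426.423 J / (780 MPa * 113.097 mm^2) = 426.423/(780 * 113.097) m = 0.00483385 m ≈ 4.834 mm

4.834 mm


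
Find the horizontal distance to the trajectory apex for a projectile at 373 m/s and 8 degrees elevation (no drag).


R = v0^2*sin(2*theta)/g = 373^2*sin(2*8°)/9.81 = 3909.19 m
apex_dist = R/2 = 3909.19/2 = 1955 m

1955 m


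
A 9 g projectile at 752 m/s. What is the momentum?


p = m*v = 0.009*752 = 6.768 kg·m/s

6.768 kg·m/s


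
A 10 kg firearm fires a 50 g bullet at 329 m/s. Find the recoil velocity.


v_recoil = m_p * v_p / m_gun = 0.05 * 329 / 10 = 1.645 m/s

1.645 m/s


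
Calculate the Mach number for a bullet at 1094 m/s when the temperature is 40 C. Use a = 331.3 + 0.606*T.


a = 331.3 + 0.606*(40) = 355.54 m/s
M = v/a = 1094/355.54 = 3.077

3.077


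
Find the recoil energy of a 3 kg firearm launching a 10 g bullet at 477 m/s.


v_r = m_p*v_p/m_gun = 0.01*477/3 = 1.59 m/s, E_r = 0.5*m_gun*v_r^2 = 0.5*3*1.59^2 = 3.792 J

3.792 J


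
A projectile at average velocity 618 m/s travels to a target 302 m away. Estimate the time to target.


t = d/v = 302/618 = 0.4887 s

0.4887 s


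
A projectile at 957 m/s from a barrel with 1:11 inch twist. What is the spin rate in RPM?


twist_m = 11*0.0254 = 0.2794 m
spin = v/twist = 957/0.2794 = 3425.197 rev/s
RPM = spin*60 = 3425.197*60 ≈ 205512 RPM

205512 RPM


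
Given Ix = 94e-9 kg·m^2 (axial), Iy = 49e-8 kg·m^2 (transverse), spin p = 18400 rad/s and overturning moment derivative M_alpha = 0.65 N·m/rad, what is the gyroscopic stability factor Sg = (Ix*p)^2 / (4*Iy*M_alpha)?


Sg = Ix^2 * p^2 / (4 * Iy * M_alpha) = (94e-9)^2 * 18400^2 / (4 * 49e-8 * 0.65) = 2.348

2.348


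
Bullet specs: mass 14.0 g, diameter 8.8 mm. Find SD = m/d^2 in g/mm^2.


SD = m/d^2 = 14.0/8.8^2 = 0.1808 g/mm^2

0.1808 g/mm^2


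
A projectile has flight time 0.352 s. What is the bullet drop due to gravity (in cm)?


drop = 0.5*g*t^2 = 0.5*9.81*0.352^2 = 0.607749 m ≈ 60.77 cm

60.77 cm


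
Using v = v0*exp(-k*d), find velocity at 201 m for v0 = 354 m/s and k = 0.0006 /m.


v = v0*exp(-k*d) = 354*exp(-0.0006*201) = 313.8 m/s

313.8 m/s


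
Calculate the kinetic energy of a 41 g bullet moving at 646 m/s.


E = 0.5*m*v^2 = 0.5*0.041*646^2 = 8555 J

8555 J


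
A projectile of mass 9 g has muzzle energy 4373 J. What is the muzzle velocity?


v = sqrt(2*E/m) = sqrt(2*4373/0.009) = 985.8 m/s

985.8 m/s


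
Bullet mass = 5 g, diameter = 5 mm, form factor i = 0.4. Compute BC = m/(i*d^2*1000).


BC = m/(i*d^2*1000) = 5/(0.4 * 5^2 * 1000) = 0.0005

0.0005


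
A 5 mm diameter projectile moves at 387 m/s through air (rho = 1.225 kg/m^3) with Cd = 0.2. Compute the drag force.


A = pi*(d/2)^2 = pi*(5/2000)^2 = 1.96350e-05 m^2
Fd = 0.5*Cd*rho*A*v^2 = 0.5*0.2*1.225*1.96350e-05*387^2 = 0.3602 N

0.3602 N


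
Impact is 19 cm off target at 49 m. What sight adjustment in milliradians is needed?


1 mrad subtends 1 cm per 10 m of range, so adj = error_cm / (dist_m / 10) = 19 / (49/10) = 3.878 mrad

3.878 mrad


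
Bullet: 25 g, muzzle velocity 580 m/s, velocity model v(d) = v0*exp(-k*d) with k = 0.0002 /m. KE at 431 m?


v = v0*exp(-k*d) = 580*exp(-0.0002*431) = 532.098 m/s
E = 0.5*m*v^2 = 0.5*0.025*532.098^2 = 3539 J

3539 J


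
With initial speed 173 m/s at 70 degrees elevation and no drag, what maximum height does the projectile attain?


H = (v0*sin(theta))^2 / (2g) = (173*sin(70°))^2 / (2*9.81) = 1347 m

1347 m


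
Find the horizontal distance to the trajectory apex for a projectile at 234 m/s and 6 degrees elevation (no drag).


R = v0^2*sin(2*theta)/g = 234^2*sin(2*6°)/9.81 = 1160.49 m
apex_dist = R/2 = 1160.49/2 = 580.2 m

580.2 m


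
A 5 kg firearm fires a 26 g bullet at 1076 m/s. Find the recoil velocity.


v_recoil = m_p * v_p / m_gun = 0.026 * 1076 / 5 = 5.595 m/s

5.595 m/s


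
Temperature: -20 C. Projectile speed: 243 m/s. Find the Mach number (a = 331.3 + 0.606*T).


a = 331.3 + 0.606*(-20) = 319.18 m/s
M = v/a = 243/319.18 = 0.7613

0.7613


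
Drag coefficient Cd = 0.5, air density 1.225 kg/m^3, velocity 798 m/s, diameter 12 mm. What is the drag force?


A = pi*(d/2)^2 = pi*(12/2000)^2 = 1.13097e-04 m^2
Fd = 0.5*Cd*rho*A*v^2 = 0.5*0.5*1.225*1.13097e-04*798^2 = 22.06 N

22.06 N


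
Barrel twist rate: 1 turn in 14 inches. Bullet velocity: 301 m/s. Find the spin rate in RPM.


twist_m = 14*0.0254 = 0.3556 m
spin = v/twist = 301/0.3556 = 846.4567 rev/s
RPM = spin*60 = 846.4567*60 ≈ 50787 RPM

50787 RPM


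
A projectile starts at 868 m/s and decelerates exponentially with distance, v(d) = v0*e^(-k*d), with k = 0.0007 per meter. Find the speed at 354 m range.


v = v0*exp(-k*d) = 868*exp(-0.0007*354) = 677.5 m/s

677.5 m/s


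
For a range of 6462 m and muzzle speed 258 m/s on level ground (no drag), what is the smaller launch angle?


sin(2*theta) = R*g/v0^2 = 6462*9.81/258^2 = 0.95235, theta = arcsin(0.95235)/2 = 36.12°

36.12 degrees


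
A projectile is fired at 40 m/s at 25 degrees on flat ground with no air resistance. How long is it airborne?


T = 2*v0*sin(theta)/g = 2*40*sin(25°)/9.81 = 3.446 s

3.446 s


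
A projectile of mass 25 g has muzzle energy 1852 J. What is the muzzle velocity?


v = sqrt(2*E/m) = sqrt(2*1852/0.025) = 384.9 m/s

384.9 m/s


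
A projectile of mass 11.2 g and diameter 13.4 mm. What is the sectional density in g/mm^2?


SD = m/d^2 = 11.2/13.4^2 = 0.06237 g/mm^2

0.06237 g/mm^2


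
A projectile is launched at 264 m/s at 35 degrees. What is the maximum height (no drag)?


H = (v0*sin(theta))^2 / (2g) = (264*sin(35°))^2 / (2*9.81) = 1169 m

1169 m


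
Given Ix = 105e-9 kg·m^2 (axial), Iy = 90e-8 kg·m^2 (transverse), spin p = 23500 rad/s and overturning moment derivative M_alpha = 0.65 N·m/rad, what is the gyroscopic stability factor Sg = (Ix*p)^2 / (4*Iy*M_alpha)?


Sg = Ix^2 * p^2 / (4 * Iy * M_alpha) = (105e-9)^2 * 23500^2 / (4 * 90e-8 * 0.65) = 2.602

2.602


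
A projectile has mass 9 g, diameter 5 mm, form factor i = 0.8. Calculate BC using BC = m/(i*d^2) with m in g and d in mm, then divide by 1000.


BC = m/(i*d^2*1000) = 9/(0.8 * 5^2 * 1000) = 0.00045

0.00045


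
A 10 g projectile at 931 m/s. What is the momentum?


p = m*v = 0.01*931 = 9.31 kg·m/s

9.31 kg·m/s


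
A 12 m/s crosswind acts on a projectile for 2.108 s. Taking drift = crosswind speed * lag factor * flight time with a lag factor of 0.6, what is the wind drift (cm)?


drift = v_wind * lag * t = 12 * 0.6 * 2.108 = 15.1776 m ≈ 1518 cm

1518 cm


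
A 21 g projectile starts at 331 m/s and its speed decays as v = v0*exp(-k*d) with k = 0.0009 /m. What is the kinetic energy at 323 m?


v = v0*exp(-k*d) = 331*exp(-0.0009*323) = 247.502 m/s
E = 0.5*m*v^2 = 0.5*0.021*247.502^2 = 643.2 J

643.2 J


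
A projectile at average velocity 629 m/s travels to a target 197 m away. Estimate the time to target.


t = d/v = 197/629 = 0.3132 s

0.3132 s


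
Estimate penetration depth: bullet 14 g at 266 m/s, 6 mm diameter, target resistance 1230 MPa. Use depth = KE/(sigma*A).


A = pi*(d/2)^2 = pi*(6/2)^2 = 28.2743 mm^2
E = 0.5*m*v^2 = 0.5*0.014*266^2 = 495.292 J
depth = E/(sigma*A) = 495.292 J / (1230 MPa * 28.2743 mm^2) = 495.292/(1230 * 28.2743) m = 0.0142418 m ≈ 14.24 mm

14.24 mm


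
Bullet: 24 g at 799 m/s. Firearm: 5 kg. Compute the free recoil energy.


v_r = m_p*v_p/m_gun = 0.024*799/5 = 3.8352 m/s, E_r = 0.5*m_gun*v_r^2 = 0.5*5*3.8352^2 = 36.77 J

36.77 J


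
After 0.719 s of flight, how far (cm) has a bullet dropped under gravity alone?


drop = 0.5*g*t^2 = 0.5*9.81*0.719^2 = 2.53569 m ≈ 253.6 cm

253.6 cm


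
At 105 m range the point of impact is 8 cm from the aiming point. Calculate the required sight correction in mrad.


1 mrad subtends 1 cm per 10 m of range, so adj = error_cm / (dist_m / 10) = 8 / (105/10) = 0.7619 mrad

0.7619 mrad


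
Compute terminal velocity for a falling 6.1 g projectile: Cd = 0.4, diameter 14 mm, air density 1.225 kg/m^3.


A = pi*(d/2)^2 = pi*(14/2000)^2 = 1.53938e-04 m^2
vt = sqrt(2mg/(Cd*rho*A)) = sqrt(2*0.0061*9.81/(0.4 * 1.225 * 1.53938e-04)) = 39.83 m/s

39.83 m/s


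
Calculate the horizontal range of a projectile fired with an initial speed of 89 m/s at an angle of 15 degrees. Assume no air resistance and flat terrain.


R = v0^2 * sin(2*theta) / g = 89^2 * sin(2*15°) / 9.81 = 403.7 m

403.7 m


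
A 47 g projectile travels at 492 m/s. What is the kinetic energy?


E = 0.5*m*v^2 = 0.5*0.047*492^2 = 5689 J

5689 J


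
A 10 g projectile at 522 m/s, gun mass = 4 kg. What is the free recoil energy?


v_r = m_p*v_p/m_gun = 0.01*522/4 = 1.305 m/s, E_r = 0.5*m_gun*v_r^2 = 0.5*4*1.305^2 = 3.406 J

3.406 J


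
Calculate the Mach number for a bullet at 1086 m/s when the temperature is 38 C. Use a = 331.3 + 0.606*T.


a = 331.3 + 0.606*(38) = 354.328 m/s
M = v/a = 1086/354.328 = 3.065

3.065


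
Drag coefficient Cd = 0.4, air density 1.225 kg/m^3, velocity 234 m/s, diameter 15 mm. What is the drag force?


A = pi*(d/2)^2 = pi*(15/2000)^2 = 1.76715e-04 m^2
Fd = 0.5*Cd*rho*A*v^2 = 0.5*0.4*1.225*1.76715e-04*234^2 = 2.371 N

2.371 N


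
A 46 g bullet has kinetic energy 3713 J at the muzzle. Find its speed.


v = sqrt(2*E/m) = sqrt(2*3713/0.046) = 401.8 m/s

401.8 m/s


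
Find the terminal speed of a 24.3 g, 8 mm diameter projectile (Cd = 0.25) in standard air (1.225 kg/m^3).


A = pi*(d/2)^2 = pi*(8/2000)^2 = 5.02655e-05 m^2
vt = sqrt(2mg/(Cd*rho*A)) = sqrt(2*0.0243*9.81/(0.25 * 1.225 * 5.02655e-05)) = 176 m/s

176 m/s


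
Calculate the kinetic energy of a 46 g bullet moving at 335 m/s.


E = 0.5*m*v^2 = 0.5*0.046*335^2 = 2581 J

2581 J


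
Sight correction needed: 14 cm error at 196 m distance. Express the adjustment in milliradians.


1 mrad subtends 1 cm per 10 m of range, so adj = error_cm / (dist_m / 10) = 14 / (196/10) = 0.7143 mrad

0.7143 mrad


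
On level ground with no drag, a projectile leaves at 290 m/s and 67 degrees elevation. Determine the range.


R = v0^2 * sin(2*theta) / g = 290^2 * sin(2*67°) / 9.81 = 6167 m

6167 m


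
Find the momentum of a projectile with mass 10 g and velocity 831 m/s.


p = m*v = 0.01*831 = 8.31 kg·m/s

8.31 kg·m/s


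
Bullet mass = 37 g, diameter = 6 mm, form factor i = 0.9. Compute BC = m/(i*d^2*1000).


BC = m/(i*d^2*1000) = 37/(0.9 * 6^2 * 1000) = 0.001142

0.001142


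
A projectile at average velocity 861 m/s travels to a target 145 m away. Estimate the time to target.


t = d/v = 145/861 = 0.1684 s

0.1684 s


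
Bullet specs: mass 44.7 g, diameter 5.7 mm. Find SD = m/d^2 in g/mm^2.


SD = m/d^2 = 44.7/5.7^2 = 1.376 g/mm^2

1.376 g/mm^2


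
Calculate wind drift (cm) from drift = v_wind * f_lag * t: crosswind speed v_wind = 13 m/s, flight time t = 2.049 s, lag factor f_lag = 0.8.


drift = v_wind * lag * t = 13 * 0.8 * 2.049 = 21.3096 m ≈ 2131 cm

2131 cm


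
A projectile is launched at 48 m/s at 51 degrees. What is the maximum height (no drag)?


H = (v0*sin(theta))^2 / (2g) = (48*sin(51°))^2 / (2*9.81) = 70.92 m

70.92 m


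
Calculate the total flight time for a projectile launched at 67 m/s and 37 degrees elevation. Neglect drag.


T = 2*v0*sin(theta)/g = 2*67*sin(37°)/9.81 = 8.221 s

8.221 s


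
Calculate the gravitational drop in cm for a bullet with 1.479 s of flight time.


drop = 0.5*g*t^2 = 0.5*9.81*1.479^2 = 10.7294 m ≈ 1073 cm

1073 cm


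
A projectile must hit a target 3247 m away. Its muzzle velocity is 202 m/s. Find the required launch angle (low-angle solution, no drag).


sin(2*theta) = R*g/v0^2 = 3247*9.81/202^2 = 0.780636, theta = arcsin(0.780636)/2 = 25.66°

25.66 degrees


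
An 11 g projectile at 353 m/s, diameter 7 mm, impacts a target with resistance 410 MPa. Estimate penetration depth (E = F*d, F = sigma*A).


A = pi*(d/2)^2 = pi*(7/2)^2 = 38.4845 mm^2
E = 0.5*m*v^2 = 0.5*0.011*353^2 = 685.349 J
depth = E/(sigma*A) = 685.349 J / (410 MPa * 38.4845 mm^2) = 685.349/(410 * 38.4845) m = 0.0434352 m ≈ 43.44 mm

43.44 mm


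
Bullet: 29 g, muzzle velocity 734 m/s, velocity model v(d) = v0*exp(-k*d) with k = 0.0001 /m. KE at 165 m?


v = v0*exp(-k*d) = 734*exp(-0.0001*165) = 721.988 m/s
E = 0.5*m*v^2 = 0.5*0.029*721.988^2 = 7558 J

7558 J


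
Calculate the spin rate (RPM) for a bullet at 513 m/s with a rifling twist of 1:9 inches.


twist_m = 9*0.0254 = 0.2286 m
spin = v/twist = 513/0.2286 = 2244.094 rev/s
RPM = spin*60 = 2244.094*60 ≈ 134646 RPM

134646 RPM


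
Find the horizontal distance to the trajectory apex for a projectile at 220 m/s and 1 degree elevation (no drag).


R = v0^2*sin(2*theta)/g = 220^2*sin(2*1°)/9.81 = 172.185 m
apex_dist = R/2 = 172.185/2 = 86.09 m

86.09 m


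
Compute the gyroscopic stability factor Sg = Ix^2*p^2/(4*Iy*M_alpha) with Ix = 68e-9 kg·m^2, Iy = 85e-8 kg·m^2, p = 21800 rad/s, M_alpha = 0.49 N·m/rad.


Sg = Ix^2 * p^2 / (4 * Iy * M_alpha) = (68e-9)^2 * 21800^2 / (4 * 85e-8 * 0.49) = 1.319

1.319


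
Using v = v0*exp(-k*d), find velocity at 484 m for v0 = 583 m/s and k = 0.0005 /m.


v = v0*exp(-k*d) = 583*exp(-0.0005*484) = 457.7 m/s

457.7 m/s


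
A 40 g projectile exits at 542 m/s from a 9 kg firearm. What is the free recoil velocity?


v_recoil = m_p * v_p / m_gun = 0.04 * 542 / 9 = 2.409 m/s

2.409 m/s


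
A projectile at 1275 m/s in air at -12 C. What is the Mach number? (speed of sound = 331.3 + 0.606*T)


a = 331.3 + 0.606*(-12) = 324.028 m/s
M = v/a = 1275/324.028 = 3.935

3.935


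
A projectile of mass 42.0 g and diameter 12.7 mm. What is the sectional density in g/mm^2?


SD = m/d^2 = 42.0/12.7^2 = 0.2604 g/mm^2

0.2604 g/mm^2


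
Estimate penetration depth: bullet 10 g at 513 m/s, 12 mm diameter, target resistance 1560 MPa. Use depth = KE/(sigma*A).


A = pi*(d/2)^2 = pi*(12/2)^2 = 113.097 mm^2
E = 0.5*m*v^2 = 0.5*0.01*513^2 = 1315.85 J
depth = E/(sigma*A) = 1315.85 J / (1560 MPa * 113.097 mm^2) = 1315.85/(1560 * 113.097) m = 0.00745809 m ≈ 7.458 mm

7.458 mm


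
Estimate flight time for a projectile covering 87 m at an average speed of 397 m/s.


t = d/v = 87/397 = 0.2191 s

0.2191 s


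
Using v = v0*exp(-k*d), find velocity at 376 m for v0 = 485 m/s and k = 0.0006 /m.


v = v0*exp(-k*d) = 485*exp(-0.0006*376) = 387 m/s

387 m/s


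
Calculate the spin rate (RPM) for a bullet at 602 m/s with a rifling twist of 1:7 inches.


twist_m = 7*0.0254 = 0.1778 m
spin = v/twist = 602/0.1778 = 3385.827 rev/s
RPM = spin*60 = 3385.827*60 ≈ 203150 RPM

203150 RPM


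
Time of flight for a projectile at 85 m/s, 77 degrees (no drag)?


T = 2*v0*sin(theta)/g = 2*85*sin(77°)/9.81 = 16.89 s

16.89 s


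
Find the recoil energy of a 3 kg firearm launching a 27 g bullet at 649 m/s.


v_r = m_p*v_p/m_gun = 0.027*649/3 = 5.841 m/s, E_r = 0.5*m_gun*v_r^2 = 0.5*3*5.841^2 = 51.18 J

51.18 J


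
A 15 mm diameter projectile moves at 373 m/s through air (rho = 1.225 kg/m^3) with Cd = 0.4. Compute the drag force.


A = pi*(d/2)^2 = pi*(15/2000)^2 = 1.76715e-04 m^2
Fd = 0.5*Cd*rho*A*v^2 = 0.5*0.4*1.225*1.76715e-04*373^2 = 6.024 N

6.024 N


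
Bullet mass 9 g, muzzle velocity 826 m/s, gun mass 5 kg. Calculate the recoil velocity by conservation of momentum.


v_recoil = m_p * v_p / m_gun = 0.009 * 826 / 5 = 1.487 m/s

1.487 m/s


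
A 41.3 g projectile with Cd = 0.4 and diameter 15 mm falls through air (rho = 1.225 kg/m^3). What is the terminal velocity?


A = pi*(d/2)^2 = pi*(15/2000)^2 = 1.76715e-04 m^2
vt = sqrt(2mg/(Cd*rho*A)) = sqrt(2*0.0413*9.81/(0.4 * 1.225 * 1.76715e-04)) = 96.74 m/s

96.74 m/s


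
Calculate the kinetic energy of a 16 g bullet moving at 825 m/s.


E = 0.5*m*v^2 = 0.5*0.016*825^2 = 5445 J

5445 J


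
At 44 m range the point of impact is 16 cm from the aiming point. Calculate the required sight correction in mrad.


1 mrad subtends 1 cm per 10 m of range, so adj = error_cm / (dist_m / 10) = 16 / (44/10) = 3.636 mrad

3.636 mrad


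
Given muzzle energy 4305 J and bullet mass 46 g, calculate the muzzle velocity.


v = sqrt(2*E/m) = sqrt(2*4305/0.046) = 432.6 m/s

432.6 m/s


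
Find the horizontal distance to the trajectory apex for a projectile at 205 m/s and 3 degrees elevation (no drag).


R = v0^2*sin(2*theta)/g = 205^2*sin(2*3°)/9.81 = 447.789 m
apex_dist = R/2 = 447.789/2 = 223.9 m

223.9 m


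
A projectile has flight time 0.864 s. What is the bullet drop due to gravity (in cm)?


drop = 0.5*g*t^2 = 0.5*9.81*0.864^2 = 3.66156 m ≈ 366.2 cm

366.2 cm


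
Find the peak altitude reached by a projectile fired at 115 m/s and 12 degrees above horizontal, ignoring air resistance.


H = (v0*sin(theta))^2 / (2g) = (115*sin(12°))^2 / (2*9.81) = 29.14 m

29.14 m


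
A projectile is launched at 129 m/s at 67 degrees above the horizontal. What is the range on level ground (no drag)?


R = v0^2 * sin(2*theta) / g = 129^2 * sin(2*67°) / 9.81 = 1220 m

1220 m


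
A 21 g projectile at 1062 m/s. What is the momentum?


p = m*v = 0.021*1062 = 22.3 kg·m/s

22.3 kg·m/s


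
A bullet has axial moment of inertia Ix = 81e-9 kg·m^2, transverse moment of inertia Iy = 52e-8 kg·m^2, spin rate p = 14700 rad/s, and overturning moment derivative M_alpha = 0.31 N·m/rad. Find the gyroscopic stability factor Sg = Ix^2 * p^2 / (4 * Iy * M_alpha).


Sg = Ix^2 * p^2 / (4 * Iy * M_alpha) = (81e-9)^2 * 14700^2 / (4 * 52e-8 * 0.31) = 2.199

2.199


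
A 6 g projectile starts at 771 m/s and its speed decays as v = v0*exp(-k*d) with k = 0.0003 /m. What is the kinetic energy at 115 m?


v = v0*exp(-k*d) = 771*exp(-0.0003*115) = 744.854 m/s
E = 0.5*m*v^2 = 0.5*0.006*744.854^2 = 1664 J

1664 J


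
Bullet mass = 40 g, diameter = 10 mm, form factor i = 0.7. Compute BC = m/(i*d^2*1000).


BC = m/(i*d^2*1000) = 40/(0.7 * 10^2 * 1000) = 0.0005714

0.0005714


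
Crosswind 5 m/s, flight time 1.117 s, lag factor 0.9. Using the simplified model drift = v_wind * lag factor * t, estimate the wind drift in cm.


drift = v_wind * lag * t = 5 * 0.9 * 1.117 = 5.0265 m ≈ 502.7 cm

502.7 cm


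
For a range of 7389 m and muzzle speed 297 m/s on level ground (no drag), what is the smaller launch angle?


sin(2*theta) = R*g/v0^2 = 7389*9.81/297^2 = 0.821754, theta = arcsin(0.821754)/2 = 27.63°

27.63 degrees


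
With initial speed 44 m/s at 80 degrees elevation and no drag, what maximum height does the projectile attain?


H = (v0*sin(theta))^2 / (2g) = (44*sin(80°))^2 / (2*9.81) = 95.7 m

95.7 m


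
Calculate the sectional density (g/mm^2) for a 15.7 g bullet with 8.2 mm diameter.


SD = m/d^2 = 15.7/8.2^2 = 0.2335 g/mm^2

0.2335 g/mm^2


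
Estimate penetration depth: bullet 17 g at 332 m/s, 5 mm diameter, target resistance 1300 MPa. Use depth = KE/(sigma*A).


A = pi*(d/2)^2 = pi*(5/2)^2 = 19.635 mm^2
E = 0.5*m*v^2 = 0.5*0.017*332^2 = 936.904 J
depth = E/(sigma*A) = 936.904 J / (1300 MPa * 19.635 mm^2) = 936.904/(1300 * 19.635) m = 0.0367047 m ≈ 36.7 mm

36.7 mm


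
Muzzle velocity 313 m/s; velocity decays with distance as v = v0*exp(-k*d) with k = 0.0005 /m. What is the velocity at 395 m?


v = v0*exp(-k*d) = 313*exp(-0.0005*395) = 256.9 m/s

256.9 m/s


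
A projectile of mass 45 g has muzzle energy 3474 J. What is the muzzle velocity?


v = sqrt(2*E/m) = sqrt(2*3474/0.045) = 392.9 m/s

392.9 m/s


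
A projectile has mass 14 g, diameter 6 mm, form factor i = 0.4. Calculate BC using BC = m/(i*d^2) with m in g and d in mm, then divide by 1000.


BC = m/(i*d^2*1000) = 14/(0.4 * 6^2 * 1000) = 0.0009722

0.0009722


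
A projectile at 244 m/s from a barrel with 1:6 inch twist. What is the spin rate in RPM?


twist_m = 6*0.0254 = 0.1524 m
spin = v/twist = 244/0.1524 = 1601.05 rev/s
RPM = spin*60 = 1601.05*60 ≈ 96063 RPM

96063 RPM


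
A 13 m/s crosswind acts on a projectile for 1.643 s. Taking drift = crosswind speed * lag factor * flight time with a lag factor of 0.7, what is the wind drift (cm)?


drift = v_wind * lag * t = 13 * 0.7 * 1.643 = 14.9513 m ≈ 1495 cm

1495 cm


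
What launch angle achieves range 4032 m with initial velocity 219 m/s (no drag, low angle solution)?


sin(2*theta) = R*g/v0^2 = 4032*9.81/219^2 = 0.82471, theta = arcsin(0.82471)/2 = 27.78°

27.78 degrees


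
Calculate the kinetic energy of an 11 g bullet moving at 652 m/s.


E = 0.5*m*v^2 = 0.5*0.011*652^2 = 2338 J

2338 J


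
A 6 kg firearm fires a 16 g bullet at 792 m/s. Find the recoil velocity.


v_recoil = m_p * v_p / m_gun = 0.016 * 792 / 6 = 2.112 m/s

2.112 m/s


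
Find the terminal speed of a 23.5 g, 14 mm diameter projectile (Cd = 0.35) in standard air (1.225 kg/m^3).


A = pi*(d/2)^2 = pi*(14/2000)^2 = 1.53938e-04 m^2
vt = sqrt(2mg/(Cd*rho*A)) = sqrt(2*0.0235*9.81/(0.35 * 1.225 * 1.53938e-04)) = 83.58 m/s

83.58 m/s


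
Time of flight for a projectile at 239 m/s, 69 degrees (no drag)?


T = 2*v0*sin(theta)/g = 2*239*sin(69°)/9.81 = 45.49 s

45.49 s


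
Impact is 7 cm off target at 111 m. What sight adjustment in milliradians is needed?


1 mrad subtends 1 cm per 10 m of range, so adj = error_cm / (dist_m / 10) = 7 / (111/10) = 0.6306 mrad

0.6306 mrad


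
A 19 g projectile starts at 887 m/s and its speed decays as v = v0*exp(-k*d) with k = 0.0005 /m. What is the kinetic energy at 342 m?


v = v0*exp(-k*d) = 887*exp(-0.0005*342) = 747.583 m/s
E = 0.5*m*v^2 = 0.5*0.019*747.583^2 = 5309 J

5309 J


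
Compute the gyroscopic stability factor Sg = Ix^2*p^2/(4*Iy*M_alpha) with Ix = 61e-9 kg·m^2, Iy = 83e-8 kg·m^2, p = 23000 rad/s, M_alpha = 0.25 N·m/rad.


Sg = Ix^2 * p^2 / (4 * Iy * M_alpha) = (61e-9)^2 * 23000^2 / (4 * 83e-8 * 0.25) = 2.372

2.372


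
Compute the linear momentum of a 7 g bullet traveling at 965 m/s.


p = m*v = 0.007*965 = 6.755 kg·m/s

6.755 kg·m/s


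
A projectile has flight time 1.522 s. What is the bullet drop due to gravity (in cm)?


drop = 0.5*g*t^2 = 0.5*9.81*1.522^2 = 11.3624 m ≈ 1136 cm

1136 cm


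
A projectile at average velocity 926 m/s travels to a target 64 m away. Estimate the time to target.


t = d/v = 64/926 = 0.06911 s

0.06911 s


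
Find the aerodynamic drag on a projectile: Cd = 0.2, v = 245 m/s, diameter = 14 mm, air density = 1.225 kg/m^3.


A = pi*(d/2)^2 = pi*(14/2000)^2 = 1.53938e-04 m^2
Fd = 0.5*Cd*rho*A*v^2 = 0.5*0.2*1.225*1.53938e-04*245^2 = 1.132 N

1.132 N


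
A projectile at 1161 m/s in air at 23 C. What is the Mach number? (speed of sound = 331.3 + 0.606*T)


a = 331.3 + 0.606*(23) = 345.238 m/s
M = v/a = 1161/345.238 = 3.363

3.363


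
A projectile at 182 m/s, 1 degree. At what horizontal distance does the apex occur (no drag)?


R = v0^2*sin(2*theta)/g = 182^2*sin(2*1°)/9.81 = 117.84 m
apex_dist = R/2 = 117.84/2 = 58.92 m

58.92 m


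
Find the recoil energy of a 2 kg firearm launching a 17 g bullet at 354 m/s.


v_r = m_p*v_p/m_gun = 0.017*354/2 = 3.009 m/s, E_r = 0.5*m_gun*v_r^2 = 0.5*2*3.009^2 = 9.054 J

9.054 J


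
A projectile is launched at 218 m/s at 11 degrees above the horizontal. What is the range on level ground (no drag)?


R = v0^2 * sin(2*theta) / g = 218^2 * sin(2*11°) / 9.81 = 1815 m

1815 m


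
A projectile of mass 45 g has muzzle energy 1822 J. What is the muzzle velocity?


v = sqrt(2*E/m) = sqrt(2*1822/0.045) = 284.6 m/s

284.6 m/s


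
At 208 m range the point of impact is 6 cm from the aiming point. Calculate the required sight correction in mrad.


1 mrad subtends 1 cm per 10 m of range, so adj = error_cm / (dist_m / 10) = 6 / (208/10) = 0.2885 mrad

0.2885 mrad


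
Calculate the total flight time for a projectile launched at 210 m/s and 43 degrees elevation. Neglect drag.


T = 2*v0*sin(theta)/g = 2*210*sin(43°)/9.81 = 29.2 s

29.2 s


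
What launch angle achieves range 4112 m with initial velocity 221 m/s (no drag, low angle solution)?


sin(2*theta) = R*g/v0^2 = 4112*9.81/221^2 = 0.825919, theta = arcsin(0.825919)/2 = 27.84°

27.84 degrees


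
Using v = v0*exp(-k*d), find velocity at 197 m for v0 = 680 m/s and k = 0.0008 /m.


v = v0*exp(-k*d) = 680*exp(-0.0008*197) = 580.9 m/s

580.9 m/s


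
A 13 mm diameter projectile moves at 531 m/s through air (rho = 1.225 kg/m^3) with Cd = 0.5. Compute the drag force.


A = pi*(d/2)^2 = pi*(13/2000)^2 = 1.32732e-04 m^2
Fd = 0.5*Cd*rho*A*v^2 = 0.5*0.5*1.225*1.32732e-04*531^2 = 11.46 N

11.46 N


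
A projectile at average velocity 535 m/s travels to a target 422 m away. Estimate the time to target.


t = d/v = 422/535 = 0.7888 s

0.7888 s


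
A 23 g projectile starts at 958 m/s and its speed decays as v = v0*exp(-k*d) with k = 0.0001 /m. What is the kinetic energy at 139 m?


v = v0*exp(-k*d) = 958*exp(-0.0001*139) = 944.776 m/s
E = 0.5*m*v^2 = 0.5*0.023*944.776^2 = 10265 J

10265 J


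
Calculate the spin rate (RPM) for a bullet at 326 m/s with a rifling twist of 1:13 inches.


twist_m = 13*0.0254 = 0.3302 m
spin = v/twist = 326/0.3302 = 987.2804 rev/s
RPM = spin*60 = 987.2804*60 ≈ 59237 RPM

59237 RPM


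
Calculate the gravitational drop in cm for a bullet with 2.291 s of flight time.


drop = 0.5*g*t^2 = 0.5*9.81*2.291^2 = 25.7448 m ≈ 2574 cm

2574 cm


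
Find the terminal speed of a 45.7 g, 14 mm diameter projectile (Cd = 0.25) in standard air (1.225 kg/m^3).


A = pi*(d/2)^2 = pi*(14/2000)^2 = 1.53938e-04 m^2
vt = sqrt(2mg/(Cd*rho*A)) = sqrt(2*0.0457*9.81/(0.25 * 1.225 * 1.53938e-04)) = 137.9 m/s

137.9 m/s


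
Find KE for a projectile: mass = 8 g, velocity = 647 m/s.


E = 0.5*m*v^2 = 0.5*0.008*647^2 = 1674 J

1674 J


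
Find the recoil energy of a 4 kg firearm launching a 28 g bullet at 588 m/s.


v_r = m_p*v_p/m_gun = 0.028*588/4 = 4.116 m/s, E_r = 0.5*m_gun*v_r^2 = 0.5*4*4.116^2 = 33.88 J

33.88 J


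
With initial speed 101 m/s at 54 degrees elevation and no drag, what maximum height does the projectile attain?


H = (v0*sin(theta))^2 / (2g) = (101*sin(54°))^2 / (2*9.81) = 340.3 m

340.3 m


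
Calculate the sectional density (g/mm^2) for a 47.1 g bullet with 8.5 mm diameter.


SD = m/d^2 = 47.1/8.5^2 = 0.6519 g/mm^2

0.6519 g/mm^2


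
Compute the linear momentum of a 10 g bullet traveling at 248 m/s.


p = m*v = 0.01*248 = 2.48 kg·m/s

2.48 kg·m/s


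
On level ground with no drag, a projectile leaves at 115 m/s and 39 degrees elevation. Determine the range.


R = v0^2 * sin(2*theta) / g = 115^2 * sin(2*39°) / 9.81 = 1319 m

1319 m


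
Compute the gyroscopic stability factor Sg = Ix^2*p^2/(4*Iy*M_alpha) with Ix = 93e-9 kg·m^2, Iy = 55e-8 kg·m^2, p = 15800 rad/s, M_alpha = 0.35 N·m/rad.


Sg = Ix^2 * p^2 / (4 * Iy * M_alpha) = (93e-9)^2 * 15800^2 / (4 * 55e-8 * 0.35) = 2.804

2.804
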